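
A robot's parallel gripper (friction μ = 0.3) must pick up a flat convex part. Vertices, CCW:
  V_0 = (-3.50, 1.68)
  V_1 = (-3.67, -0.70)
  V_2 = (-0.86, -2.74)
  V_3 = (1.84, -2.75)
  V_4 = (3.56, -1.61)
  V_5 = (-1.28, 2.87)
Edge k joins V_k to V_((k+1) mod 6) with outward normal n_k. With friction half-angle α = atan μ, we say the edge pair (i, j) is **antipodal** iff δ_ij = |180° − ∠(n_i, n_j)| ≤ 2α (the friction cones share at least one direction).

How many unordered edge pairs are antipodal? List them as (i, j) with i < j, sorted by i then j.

α = atan 0.3 = 16.70°;  2α = 33.40°
n_0 = (-0.9975, +0.0712)
n_1 = (-0.5875, -0.8092)
n_2 = (-0.0037, -1.0000)
n_3 = (+0.5525, -0.8335)
n_4 = (+0.6793, +0.7339)
n_5 = (-0.4724, +0.8814)
  (0,1): δ = 121.89°  ·
  (0,2): δ = 86.13°  ·
  (0,3): δ = 52.38°  ·
  (0,4): δ = 51.30°  ·
  (0,5): δ = 122.28°  ·
  (1,2): δ = 144.23°  ·
  (1,3): δ = 110.49°  ·
  (1,4): δ = 6.81°  ✓
  (1,5): δ = 64.17°  ·
  (2,3): δ = 146.25°  ·
  (2,4): δ = 42.58°  ·
  (2,5): δ = 28.41°  ✓
  (3,4): δ = 76.32°  ·
  (3,5): δ = 5.34°  ✓
  (4,5): δ = 109.02°  ·
antipodal pairs: 3

count = 3; pairs: (1,4), (2,5), (3,5)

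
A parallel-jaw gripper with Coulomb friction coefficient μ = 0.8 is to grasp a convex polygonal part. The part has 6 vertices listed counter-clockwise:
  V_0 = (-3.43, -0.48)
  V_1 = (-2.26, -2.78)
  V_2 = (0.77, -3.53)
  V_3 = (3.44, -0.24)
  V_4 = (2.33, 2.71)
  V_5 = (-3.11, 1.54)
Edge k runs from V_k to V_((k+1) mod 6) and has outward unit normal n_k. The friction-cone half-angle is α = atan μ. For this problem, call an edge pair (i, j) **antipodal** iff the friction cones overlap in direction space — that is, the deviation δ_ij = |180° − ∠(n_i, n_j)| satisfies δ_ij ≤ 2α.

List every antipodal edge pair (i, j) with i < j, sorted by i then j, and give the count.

α = atan 0.8 = 38.66°;  2α = 77.32°
n_0 = (-0.8913, -0.4534)
n_1 = (-0.2403, -0.9707)
n_2 = (+0.7765, -0.6301)
n_3 = (+0.9359, +0.3522)
n_4 = (-0.2103, +0.9776)
n_5 = (-0.9877, +0.1565)
  (0,1): δ = 130.86°  ·
  (0,2): δ = 66.02°  ✓
  (0,3): δ = 6.34°  ✓
  (0,4): δ = 75.18°  ✓
  (0,5): δ = 144.04°  ·
  (1,2): δ = 115.16°  ·
  (1,3): δ = 55.48°  ✓
  (1,4): δ = 26.04°  ✓
  (1,5): δ = 94.90°  ·
  (2,3): δ = 120.32°  ·
  (2,4): δ = 38.80°  ✓
  (2,5): δ = 30.06°  ✓
  (3,4): δ = 98.48°  ·
  (3,5): δ = 29.62°  ✓
  (4,5): δ = 111.14°  ·
antipodal pairs: 8

count = 8; pairs: (0,2), (0,3), (0,4), (1,3), (1,4), (2,4), (2,5), (3,5)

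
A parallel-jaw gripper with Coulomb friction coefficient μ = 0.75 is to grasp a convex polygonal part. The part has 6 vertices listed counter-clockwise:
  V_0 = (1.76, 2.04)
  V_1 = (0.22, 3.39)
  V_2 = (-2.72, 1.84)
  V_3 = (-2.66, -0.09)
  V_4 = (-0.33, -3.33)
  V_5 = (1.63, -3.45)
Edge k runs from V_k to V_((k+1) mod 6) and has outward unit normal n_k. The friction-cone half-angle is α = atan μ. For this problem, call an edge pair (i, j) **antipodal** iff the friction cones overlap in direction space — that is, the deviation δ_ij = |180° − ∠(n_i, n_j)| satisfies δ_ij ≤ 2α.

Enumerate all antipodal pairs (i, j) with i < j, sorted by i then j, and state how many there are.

α = atan 0.75 = 36.87°;  2α = 73.74°
n_0 = (+0.6592, +0.7520)
n_1 = (-0.4664, +0.8846)
n_2 = (-0.9995, -0.0311)
n_3 = (-0.8119, -0.5838)
n_4 = (-0.0611, -0.9981)
n_5 = (+0.9997, -0.0237)
  (0,1): δ = 110.96°  ·
  (0,2): δ = 46.98°  ✓
  (0,3): δ = 13.04°  ✓
  (0,4): δ = 37.74°  ✓
  (0,5): δ = 129.88°  ·
  (1,2): δ = 116.02°  ·
  (1,3): δ = 82.08°  ·
  (1,4): δ = 31.30°  ✓
  (1,5): δ = 60.84°  ✓
  (2,3): δ = 146.06°  ·
  (2,4): δ = 95.28°  ·
  (2,5): δ = 3.14°  ✓
  (3,4): δ = 129.22°  ·
  (3,5): δ = 37.08°  ✓
  (4,5): δ = 87.85°  ·
antipodal pairs: 7

count = 7; pairs: (0,2), (0,3), (0,4), (1,4), (1,5), (2,5), (3,5)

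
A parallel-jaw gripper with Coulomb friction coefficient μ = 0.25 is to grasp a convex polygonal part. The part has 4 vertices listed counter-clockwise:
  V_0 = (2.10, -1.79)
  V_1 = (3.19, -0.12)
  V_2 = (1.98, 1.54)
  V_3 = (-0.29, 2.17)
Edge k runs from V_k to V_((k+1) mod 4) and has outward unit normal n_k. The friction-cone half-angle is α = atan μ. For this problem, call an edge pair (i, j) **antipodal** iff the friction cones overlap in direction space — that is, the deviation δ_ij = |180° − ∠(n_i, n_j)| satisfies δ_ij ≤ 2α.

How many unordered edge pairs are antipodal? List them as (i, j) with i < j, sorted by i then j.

α = atan 0.25 = 14.04°;  2α = 28.07°
n_0 = (+0.8374, -0.5466)
n_1 = (+0.8081, +0.5890)
n_2 = (+0.2674, +0.9636)
n_3 = (-0.8562, -0.5167)
  (0,1): δ = 110.78°  ·
  (0,2): δ = 72.38°  ·
  (0,3): δ = 64.24°  ·
  (1,2): δ = 141.60°  ·
  (1,3): δ = 4.98°  ✓
  (2,3): δ = 43.38°  ·
antipodal pairs: 1

count = 1; pairs: (1,3)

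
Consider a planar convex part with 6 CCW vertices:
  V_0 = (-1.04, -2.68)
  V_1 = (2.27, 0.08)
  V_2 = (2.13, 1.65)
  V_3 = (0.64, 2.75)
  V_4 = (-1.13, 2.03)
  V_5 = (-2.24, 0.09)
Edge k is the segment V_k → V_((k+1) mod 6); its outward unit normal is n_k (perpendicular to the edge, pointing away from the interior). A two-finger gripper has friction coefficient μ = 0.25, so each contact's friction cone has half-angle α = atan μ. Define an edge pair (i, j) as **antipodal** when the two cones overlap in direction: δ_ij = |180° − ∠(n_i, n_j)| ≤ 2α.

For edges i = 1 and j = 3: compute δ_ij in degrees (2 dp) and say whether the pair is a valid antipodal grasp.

α = atan 0.25 = 14.04°;  2α = 28.07°
edge 1: e_1 = (-0.14, +1.57);  n_1 = (+0.9960, +0.0888)
edge 3: e_3 = (-1.77, -0.72);  n_3 = (-0.3768, +0.9263)
∠(n_1, n_3) = 107.04°
δ = |180° − 107.04°| = 72.96°
72.96° > 2α = 28.07°  →  invalid

δ = 72.96°, invalid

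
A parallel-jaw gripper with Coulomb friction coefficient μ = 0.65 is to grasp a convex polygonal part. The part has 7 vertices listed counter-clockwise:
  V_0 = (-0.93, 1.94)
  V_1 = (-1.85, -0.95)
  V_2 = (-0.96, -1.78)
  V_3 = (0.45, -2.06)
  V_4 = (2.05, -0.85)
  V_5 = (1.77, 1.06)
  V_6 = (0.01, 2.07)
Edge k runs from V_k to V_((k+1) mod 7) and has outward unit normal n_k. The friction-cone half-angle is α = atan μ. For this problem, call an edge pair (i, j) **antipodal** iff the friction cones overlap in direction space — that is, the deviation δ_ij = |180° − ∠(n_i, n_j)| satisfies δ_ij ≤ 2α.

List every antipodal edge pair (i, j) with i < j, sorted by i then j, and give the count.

count = 8; pairs: (0,3), (0,4), (1,4), (1,5), (1,6), (2,5), (2,6), (3,6)

α = atan 0.65 = 33.02°;  2α = 66.05°
n_0 = (-0.9529, +0.3033)
n_1 = (-0.6820, -0.7313)
n_2 = (-0.1948, -0.9808)
n_3 = (+0.6032, -0.7976)
n_4 = (+0.9894, +0.1450)
n_5 = (+0.4977, +0.8673)
n_6 = (-0.1370, +0.9906)
  (0,1): δ = 115.34°  ·
  (0,2): δ = 83.57°  ·
  (0,3): δ = 35.24°  ✓
  (0,4): δ = 26.00°  ✓
  (0,5): δ = 77.81°  ·
  (0,6): δ = 115.53°  ·
  (1,2): δ = 148.23°  ·
  (1,3): δ = 99.90°  ·
  (1,4): δ = 38.66°  ✓
  (1,5): δ = 13.15°  ✓
  (1,6): δ = 50.88°  ✓
  (2,3): δ = 131.67°  ·
  (2,4): δ = 70.43°  ·
  (2,5): δ = 18.62°  ✓
  (2,6): δ = 19.11°  ✓
  (3,4): δ = 118.76°  ·
  (3,5): δ = 66.95°  ·
  (3,6): δ = 29.22°  ✓
  (4,5): δ = 128.19°  ·
  (4,6): δ = 90.47°  ·
  (5,6): δ = 142.28°  ·
antipodal pairs: 8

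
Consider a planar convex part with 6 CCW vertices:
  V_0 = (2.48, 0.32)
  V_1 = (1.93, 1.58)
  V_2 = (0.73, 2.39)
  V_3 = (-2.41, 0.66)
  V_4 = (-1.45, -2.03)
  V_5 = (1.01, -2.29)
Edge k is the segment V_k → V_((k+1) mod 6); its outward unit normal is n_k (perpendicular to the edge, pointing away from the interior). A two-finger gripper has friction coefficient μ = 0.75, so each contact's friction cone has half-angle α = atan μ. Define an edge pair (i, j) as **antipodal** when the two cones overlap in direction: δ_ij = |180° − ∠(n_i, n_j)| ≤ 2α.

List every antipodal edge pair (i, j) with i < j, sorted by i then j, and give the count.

count = 7; pairs: (0,3), (0,4), (1,3), (1,4), (2,4), (2,5), (3,5)

α = atan 0.75 = 36.87°;  2α = 73.74°
n_0 = (+0.9165, +0.4001)
n_1 = (+0.5595, +0.8288)
n_2 = (-0.4826, +0.8759)
n_3 = (-0.9418, -0.3361)
n_4 = (-0.1051, -0.9945)
n_5 = (+0.8713, -0.4907)
  (0,1): δ = 147.60°  ·
  (0,2): δ = 84.73°  ·
  (0,3): δ = 3.94°  ✓
  (0,4): δ = 60.39°  ✓
  (0,5): δ = 127.03°  ·
  (1,2): δ = 117.13°  ·
  (1,3): δ = 36.34°  ✓
  (1,4): δ = 27.99°  ✓
  (1,5): δ = 94.63°  ·
  (2,3): δ = 99.21°  ·
  (2,4): δ = 34.89°  ✓
  (2,5): δ = 31.76°  ✓
  (3,4): δ = 115.67°  ·
  (3,5): δ = 49.03°  ✓
  (4,5): δ = 113.36°  ·
antipodal pairs: 7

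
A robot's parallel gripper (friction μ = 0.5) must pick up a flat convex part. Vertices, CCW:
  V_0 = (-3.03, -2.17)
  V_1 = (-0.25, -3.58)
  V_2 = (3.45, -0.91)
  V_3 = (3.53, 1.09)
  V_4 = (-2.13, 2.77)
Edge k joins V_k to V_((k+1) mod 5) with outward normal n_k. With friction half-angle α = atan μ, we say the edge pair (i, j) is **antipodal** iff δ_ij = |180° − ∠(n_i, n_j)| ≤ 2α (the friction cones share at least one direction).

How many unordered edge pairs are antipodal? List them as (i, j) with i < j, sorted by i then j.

count = 4; pairs: (0,3), (1,3), (1,4), (2,4)

α = atan 0.5 = 26.57°;  2α = 53.13°
n_0 = (-0.4523, -0.8918)
n_1 = (+0.5852, -0.8109)
n_2 = (+0.9992, -0.0400)
n_3 = (+0.2845, +0.9587)
n_4 = (-0.9838, +0.1792)
  (0,1): δ = 117.29°  ·
  (0,2): δ = 65.40°  ·
  (0,3): δ = 10.36°  ✓
  (0,4): δ = 106.57°  ·
  (1,2): δ = 128.11°  ·
  (1,3): δ = 52.35°  ✓
  (1,4): δ = 43.86°  ✓
  (2,3): δ = 104.24°  ·
  (2,4): δ = 8.03°  ✓
  (3,4): δ = 83.79°  ·
antipodal pairs: 4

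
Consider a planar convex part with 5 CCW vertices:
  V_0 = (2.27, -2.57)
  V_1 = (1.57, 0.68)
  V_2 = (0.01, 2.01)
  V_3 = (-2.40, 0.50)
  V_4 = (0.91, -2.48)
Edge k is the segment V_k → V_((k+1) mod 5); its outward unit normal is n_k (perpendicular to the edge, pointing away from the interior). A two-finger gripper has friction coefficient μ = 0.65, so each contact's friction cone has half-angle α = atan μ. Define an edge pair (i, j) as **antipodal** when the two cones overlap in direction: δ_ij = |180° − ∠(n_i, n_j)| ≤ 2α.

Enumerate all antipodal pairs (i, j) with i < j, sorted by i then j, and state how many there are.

count = 4; pairs: (0,3), (1,3), (1,4), (2,4)

α = atan 0.65 = 33.02°;  2α = 66.05°
n_0 = (+0.9776, +0.2106)
n_1 = (+0.6488, +0.7610)
n_2 = (-0.5309, +0.8474)
n_3 = (-0.6691, -0.7432)
n_4 = (-0.0660, -0.9978)
  (0,1): δ = 142.60°  ·
  (0,2): δ = 70.09°  ·
  (0,3): δ = 35.85°  ✓
  (0,4): δ = 74.06°  ·
  (1,2): δ = 107.48°  ·
  (1,3): δ = 1.55°  ✓
  (1,4): δ = 36.66°  ✓
  (2,3): δ = 74.07°  ·
  (2,4): δ = 35.86°  ✓
  (3,4): δ = 141.79°  ·
antipodal pairs: 4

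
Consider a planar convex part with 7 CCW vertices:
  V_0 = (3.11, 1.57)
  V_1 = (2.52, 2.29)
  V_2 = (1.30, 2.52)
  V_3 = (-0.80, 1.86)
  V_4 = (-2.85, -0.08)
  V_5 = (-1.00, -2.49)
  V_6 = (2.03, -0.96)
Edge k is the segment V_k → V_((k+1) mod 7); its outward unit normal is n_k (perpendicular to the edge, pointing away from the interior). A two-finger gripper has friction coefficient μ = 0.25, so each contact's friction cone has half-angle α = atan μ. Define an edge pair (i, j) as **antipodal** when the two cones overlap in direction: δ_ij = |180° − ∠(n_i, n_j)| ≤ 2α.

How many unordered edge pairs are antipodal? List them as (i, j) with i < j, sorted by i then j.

α = atan 0.25 = 14.04°;  2α = 28.07°
n_0 = (+0.7735, +0.6338)
n_1 = (+0.1853, +0.9827)
n_2 = (-0.2998, +0.9540)
n_3 = (-0.6874, +0.7263)
n_4 = (-0.7932, -0.6089)
n_5 = (+0.4507, -0.8927)
n_6 = (+0.9197, -0.3926)
  (0,1): δ = 140.01°  ·
  (0,2): δ = 111.89°  ·
  (0,3): δ = 85.91°  ·
  (0,4): δ = 1.82°  ✓
  (0,5): δ = 77.46°  ·
  (0,6): δ = 117.55°  ·
  (1,2): δ = 151.88°  ·
  (1,3): δ = 125.90°  ·
  (1,4): δ = 41.81°  ·
  (1,5): δ = 37.47°  ·
  (1,6): δ = 77.56°  ·
  (2,3): δ = 154.03°  ·
  (2,4): δ = 69.94°  ·
  (2,5): δ = 9.34°  ✓
  (2,6): δ = 49.44°  ·
  (3,4): δ = 95.91°  ·
  (3,5): δ = 16.63°  ✓
  (3,6): δ = 23.46°  ✓
  (4,5): δ = 100.72°  ·
  (4,6): δ = 60.63°  ·
  (5,6): δ = 139.91°  ·
antipodal pairs: 4

count = 4; pairs: (0,4), (2,5), (3,5), (3,6)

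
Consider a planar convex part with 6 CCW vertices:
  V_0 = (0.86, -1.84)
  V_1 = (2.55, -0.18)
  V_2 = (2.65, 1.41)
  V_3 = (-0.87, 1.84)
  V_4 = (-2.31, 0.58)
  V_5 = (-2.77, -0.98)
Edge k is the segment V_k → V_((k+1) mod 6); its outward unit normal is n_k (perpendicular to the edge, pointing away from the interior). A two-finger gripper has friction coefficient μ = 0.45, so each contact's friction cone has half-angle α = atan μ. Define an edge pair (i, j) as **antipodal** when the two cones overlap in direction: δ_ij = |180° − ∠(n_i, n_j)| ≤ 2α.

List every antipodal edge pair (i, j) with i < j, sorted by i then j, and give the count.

α = atan 0.45 = 24.23°;  2α = 48.46°
n_0 = (+0.7007, -0.7134)
n_1 = (+0.9980, -0.0628)
n_2 = (+0.1213, +0.9926)
n_3 = (-0.6585, +0.7526)
n_4 = (-0.9592, +0.2828)
n_5 = (-0.2305, -0.9731)
  (0,1): δ = 138.09°  ·
  (0,2): δ = 51.45°  ·
  (0,3): δ = 3.30°  ✓
  (0,4): δ = 29.08°  ✓
  (0,5): δ = 122.18°  ·
  (1,2): δ = 93.37°  ·
  (1,3): δ = 45.22°  ✓
  (1,4): δ = 12.83°  ✓
  (1,5): δ = 80.27°  ·
  (2,3): δ = 131.85°  ·
  (2,4): δ = 99.46°  ·
  (2,5): δ = 6.36°  ✓
  (3,4): δ = 147.62°  ·
  (3,5): δ = 54.51°  ·
  (4,5): δ = 86.90°  ·
antipodal pairs: 5

count = 5; pairs: (0,3), (0,4), (1,3), (1,4), (2,5)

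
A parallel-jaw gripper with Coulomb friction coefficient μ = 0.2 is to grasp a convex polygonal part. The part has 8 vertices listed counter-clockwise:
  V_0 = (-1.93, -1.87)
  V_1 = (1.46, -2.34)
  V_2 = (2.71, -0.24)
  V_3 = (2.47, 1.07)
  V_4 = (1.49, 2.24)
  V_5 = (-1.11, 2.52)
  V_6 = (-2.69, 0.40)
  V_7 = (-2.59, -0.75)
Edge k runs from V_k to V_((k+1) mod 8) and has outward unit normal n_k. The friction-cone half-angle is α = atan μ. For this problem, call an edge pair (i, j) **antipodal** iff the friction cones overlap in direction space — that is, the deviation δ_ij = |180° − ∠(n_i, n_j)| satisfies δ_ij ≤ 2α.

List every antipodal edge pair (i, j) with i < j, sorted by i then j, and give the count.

α = atan 0.2 = 11.31°;  2α = 22.62°
n_0 = (-0.1373, -0.9905)
n_1 = (+0.8593, -0.5115)
n_2 = (+0.9836, +0.1802)
n_3 = (+0.7666, +0.6421)
n_4 = (+0.1071, +0.9943)
n_5 = (-0.8018, +0.5976)
n_6 = (-0.9962, -0.0866)
n_7 = (-0.8615, -0.5077)
  (0,1): δ = 112.87°  ·
  (0,2): δ = 71.72°  ·
  (0,3): δ = 42.16°  ·
  (0,4): δ = 1.75°  ✓
  (0,5): δ = 61.20°  ·
  (0,6): δ = 102.86°  ·
  (0,7): δ = 128.40°  ·
  (1,2): δ = 138.86°  ·
  (1,3): δ = 109.29°  ·
  (1,4): δ = 65.38°  ·
  (1,5): δ = 5.93°  ✓
  (1,6): δ = 35.73°  ·
  (1,7): δ = 61.27°  ·
  (2,3): δ = 150.43°  ·
  (2,4): δ = 106.53°  ·
  (2,5): δ = 47.08°  ·
  (2,6): δ = 5.41°  ✓
  (2,7): δ = 20.13°  ✓
  (3,4): δ = 136.10°  ·
  (3,5): δ = 76.65°  ·
  (3,6): δ = 34.98°  ·
  (3,7): δ = 9.44°  ✓
  (4,5): δ = 120.55°  ·
  (4,6): δ = 78.88°  ·
  (4,7): δ = 53.34°  ·
  (5,6): δ = 138.33°  ·
  (5,7): δ = 112.79°  ·
  (6,7): δ = 154.46°  ·
antipodal pairs: 5

count = 5; pairs: (0,4), (1,5), (2,6), (2,7), (3,7)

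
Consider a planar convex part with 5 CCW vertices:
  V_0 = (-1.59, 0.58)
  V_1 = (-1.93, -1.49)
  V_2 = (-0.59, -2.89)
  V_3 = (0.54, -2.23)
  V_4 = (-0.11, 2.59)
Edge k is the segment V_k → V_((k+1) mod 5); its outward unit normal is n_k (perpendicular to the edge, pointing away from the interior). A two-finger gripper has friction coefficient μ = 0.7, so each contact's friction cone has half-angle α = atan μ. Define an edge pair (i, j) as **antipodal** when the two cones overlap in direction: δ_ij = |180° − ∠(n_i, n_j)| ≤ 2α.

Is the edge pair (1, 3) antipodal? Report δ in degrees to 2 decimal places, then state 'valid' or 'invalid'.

δ = 36.07°, valid

α = atan 0.7 = 34.99°;  2α = 69.98°
edge 1: e_1 = (+1.34, -1.40);  n_1 = (-0.7224, -0.6915)
edge 3: e_3 = (-0.65, +4.82);  n_3 = (+0.9910, +0.1336)
∠(n_1, n_3) = 143.93°
δ = |180° − 143.93°| = 36.07°
36.07° ≤ 2α = 69.98°  →  valid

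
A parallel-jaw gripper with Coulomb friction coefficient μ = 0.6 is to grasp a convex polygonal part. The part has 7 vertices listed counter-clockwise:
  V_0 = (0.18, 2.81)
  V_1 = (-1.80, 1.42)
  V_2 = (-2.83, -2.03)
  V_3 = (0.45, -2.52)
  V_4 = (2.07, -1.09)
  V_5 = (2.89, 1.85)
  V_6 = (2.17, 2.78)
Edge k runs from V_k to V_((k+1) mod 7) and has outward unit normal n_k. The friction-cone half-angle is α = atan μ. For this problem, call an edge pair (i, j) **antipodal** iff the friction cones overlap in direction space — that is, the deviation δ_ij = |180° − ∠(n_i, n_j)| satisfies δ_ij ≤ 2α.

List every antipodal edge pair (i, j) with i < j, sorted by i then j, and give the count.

count = 9; pairs: (0,2), (0,3), (0,4), (1,3), (1,4), (1,5), (2,5), (2,6), (3,6)

α = atan 0.6 = 30.96°;  2α = 61.93°
n_0 = (-0.5746, +0.8185)
n_1 = (-0.9582, +0.2861)
n_2 = (-0.1478, -0.9890)
n_3 = (+0.6618, -0.7497)
n_4 = (+0.9632, -0.2687)
n_5 = (+0.7907, +0.6122)
n_6 = (+0.0151, +0.9999)
  (0,1): δ = 141.69°  ·
  (0,2): δ = 43.57°  ✓
  (0,3): δ = 6.37°  ✓
  (0,4): δ = 39.35°  ✓
  (0,5): δ = 92.68°  ·
  (0,6): δ = 144.07°  ·
  (1,2): δ = 81.87°  ·
  (1,3): δ = 31.94°  ✓
  (1,4): δ = 1.04°  ✓
  (1,5): δ = 54.37°  ✓
  (1,6): δ = 105.76°  ·
  (2,3): δ = 130.07°  ·
  (2,4): δ = 97.09°  ·
  (2,5): δ = 43.76°  ✓
  (2,6): δ = 7.63°  ✓
  (3,4): δ = 147.02°  ·
  (3,5): δ = 93.69°  ·
  (3,6): δ = 42.30°  ✓
  (4,5): δ = 126.67°  ·
  (4,6): δ = 75.28°  ·
  (5,6): δ = 128.61°  ·
antipodal pairs: 9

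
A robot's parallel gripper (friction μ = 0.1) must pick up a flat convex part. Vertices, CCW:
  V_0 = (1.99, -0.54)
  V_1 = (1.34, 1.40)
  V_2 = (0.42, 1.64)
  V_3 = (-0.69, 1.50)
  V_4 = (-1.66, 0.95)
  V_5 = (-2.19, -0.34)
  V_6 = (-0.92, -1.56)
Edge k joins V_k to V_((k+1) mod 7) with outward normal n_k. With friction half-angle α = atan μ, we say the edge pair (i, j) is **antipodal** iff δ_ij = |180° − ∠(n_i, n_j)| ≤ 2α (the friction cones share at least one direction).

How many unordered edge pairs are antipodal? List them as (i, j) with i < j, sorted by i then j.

α = atan 0.1 = 5.71°;  2α = 11.42°
n_0 = (+0.9482, +0.3177)
n_1 = (+0.2524, +0.9676)
n_2 = (-0.1251, +0.9921)
n_3 = (-0.4932, +0.8699)
n_4 = (-0.9250, +0.3800)
n_5 = (-0.6928, -0.7212)
n_6 = (+0.3308, -0.9437)
  (0,1): δ = 123.14°  ·
  (0,2): δ = 101.33°  ·
  (0,3): δ = 78.97°  ·
  (0,4): δ = 40.86°  ·
  (0,5): δ = 27.63°  ·
  (0,6): δ = 90.79°  ·
  (1,2): δ = 158.19°  ·
  (1,3): δ = 135.83°  ·
  (1,4): δ = 97.71°  ·
  (1,5): δ = 29.23°  ·
  (1,6): δ = 33.94°  ·
  (2,3): δ = 157.63°  ·
  (2,4): δ = 119.52°  ·
  (2,5): δ = 51.04°  ·
  (2,6): δ = 12.13°  ·
  (3,4): δ = 141.89°  ·
  (3,5): δ = 73.40°  ·
  (3,6): δ = 10.24°  ✓
  (4,5): δ = 111.51°  ·
  (4,6): δ = 48.35°  ·
  (5,6): δ = 116.83°  ·
antipodal pairs: 1

count = 1; pairs: (3,6)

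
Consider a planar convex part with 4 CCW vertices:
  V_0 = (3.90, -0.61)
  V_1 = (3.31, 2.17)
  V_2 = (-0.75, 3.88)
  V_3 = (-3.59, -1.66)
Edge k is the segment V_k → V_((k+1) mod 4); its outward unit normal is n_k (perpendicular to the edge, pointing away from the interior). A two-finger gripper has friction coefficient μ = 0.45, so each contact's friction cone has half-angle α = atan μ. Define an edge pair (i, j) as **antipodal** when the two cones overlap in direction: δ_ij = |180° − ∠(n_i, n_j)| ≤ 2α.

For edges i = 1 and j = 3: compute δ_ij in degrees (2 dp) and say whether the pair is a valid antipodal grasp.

δ = 30.82°, valid

α = atan 0.45 = 24.23°;  2α = 48.46°
edge 1: e_1 = (-4.06, +1.71);  n_1 = (+0.3882, +0.9216)
edge 3: e_3 = (+7.49, +1.05);  n_3 = (+0.1388, -0.9903)
∠(n_1, n_3) = 149.18°
δ = |180° − 149.18°| = 30.82°
30.82° ≤ 2α = 48.46°  →  valid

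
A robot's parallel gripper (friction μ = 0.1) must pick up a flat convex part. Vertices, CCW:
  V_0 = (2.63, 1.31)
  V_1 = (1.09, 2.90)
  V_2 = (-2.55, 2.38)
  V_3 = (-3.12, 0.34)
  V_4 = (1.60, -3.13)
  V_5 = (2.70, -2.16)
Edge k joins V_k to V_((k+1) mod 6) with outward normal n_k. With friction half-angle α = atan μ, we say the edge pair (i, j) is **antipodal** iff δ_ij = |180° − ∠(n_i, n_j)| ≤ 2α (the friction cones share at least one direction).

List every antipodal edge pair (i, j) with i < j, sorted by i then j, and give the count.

count = 1; pairs: (0,3)

α = atan 0.1 = 5.71°;  2α = 11.42°
n_0 = (+0.7183, +0.6957)
n_1 = (-0.1414, +0.9899)
n_2 = (-0.9631, +0.2691)
n_3 = (-0.5923, -0.8057)
n_4 = (+0.6614, -0.7500)
n_5 = (+0.9998, +0.0202)
  (0,1): δ = 125.95°  ·
  (0,2): δ = 59.70°  ·
  (0,3): δ = 9.59°  ✓
  (0,4): δ = 87.32°  ·
  (0,5): δ = 137.07°  ·
  (1,2): δ = 113.74°  ·
  (1,3): δ = 44.45°  ·
  (1,4): δ = 33.28°  ·
  (1,5): δ = 83.03°  ·
  (2,3): δ = 110.71°  ·
  (2,4): δ = 32.98°  ·
  (2,5): δ = 16.77°  ·
  (3,4): δ = 102.27°  ·
  (3,5): δ = 52.52°  ·
  (4,5): δ = 130.25°  ·
antipodal pairs: 1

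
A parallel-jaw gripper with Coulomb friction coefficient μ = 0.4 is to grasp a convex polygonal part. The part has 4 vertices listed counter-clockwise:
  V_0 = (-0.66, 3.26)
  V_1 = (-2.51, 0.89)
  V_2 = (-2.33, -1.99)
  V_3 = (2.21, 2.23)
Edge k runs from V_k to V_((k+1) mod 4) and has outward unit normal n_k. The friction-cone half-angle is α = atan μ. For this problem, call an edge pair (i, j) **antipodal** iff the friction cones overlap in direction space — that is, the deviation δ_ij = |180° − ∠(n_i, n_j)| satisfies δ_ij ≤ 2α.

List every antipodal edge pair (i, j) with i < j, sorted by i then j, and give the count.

α = atan 0.4 = 21.80°;  2α = 43.60°
n_0 = (-0.7883, +0.6153)
n_1 = (-0.9981, -0.0624)
n_2 = (+0.6808, -0.7324)
n_3 = (+0.3378, +0.9412)
  (0,1): δ = 138.45°  ·
  (0,2): δ = 9.12°  ✓
  (0,3): δ = 108.23°  ·
  (1,2): δ = 50.67°  ·
  (1,3): δ = 66.68°  ·
  (2,3): δ = 62.65°  ·
antipodal pairs: 1

count = 1; pairs: (0,2)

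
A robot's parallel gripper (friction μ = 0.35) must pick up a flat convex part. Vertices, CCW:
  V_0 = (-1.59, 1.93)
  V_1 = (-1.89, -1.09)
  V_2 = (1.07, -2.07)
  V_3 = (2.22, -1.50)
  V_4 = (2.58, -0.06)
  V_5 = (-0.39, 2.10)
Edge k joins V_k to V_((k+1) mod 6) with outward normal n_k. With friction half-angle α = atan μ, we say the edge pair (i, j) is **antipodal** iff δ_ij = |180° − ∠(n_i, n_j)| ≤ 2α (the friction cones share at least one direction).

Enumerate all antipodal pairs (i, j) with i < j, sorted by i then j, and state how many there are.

α = atan 0.35 = 19.29°;  2α = 38.58°
n_0 = (-0.9951, +0.0989)
n_1 = (-0.3143, -0.9493)
n_2 = (+0.4441, -0.8960)
n_3 = (+0.9701, -0.2425)
n_4 = (+0.5882, +0.8087)
n_5 = (-0.1403, +0.9901)
  (0,1): δ = 102.65°  ·
  (0,2): δ = 57.96°  ·
  (0,3): δ = 8.36°  ✓
  (0,4): δ = 59.65°  ·
  (0,5): δ = 103.74°  ·
  (1,2): δ = 135.32°  ·
  (1,3): δ = 85.72°  ·
  (1,4): δ = 17.71°  ✓
  (1,5): δ = 26.38°  ✓
  (2,3): δ = 130.40°  ·
  (2,4): δ = 62.39°  ·
  (2,5): δ = 18.30°  ✓
  (3,4): δ = 111.99°  ·
  (3,5): δ = 67.90°  ·
  (4,5): δ = 135.91°  ·
antipodal pairs: 4

count = 4; pairs: (0,3), (1,4), (1,5), (2,5)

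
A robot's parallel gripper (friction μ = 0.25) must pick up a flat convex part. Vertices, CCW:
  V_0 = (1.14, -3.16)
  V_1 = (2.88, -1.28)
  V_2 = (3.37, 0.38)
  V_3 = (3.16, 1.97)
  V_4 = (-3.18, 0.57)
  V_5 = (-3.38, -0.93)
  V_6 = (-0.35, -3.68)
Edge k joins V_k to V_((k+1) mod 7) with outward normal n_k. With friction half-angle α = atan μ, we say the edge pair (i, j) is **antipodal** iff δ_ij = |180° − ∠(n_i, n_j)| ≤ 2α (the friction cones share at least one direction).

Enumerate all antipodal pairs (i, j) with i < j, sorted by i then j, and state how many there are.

α = atan 0.25 = 14.04°;  2α = 28.07°
n_0 = (+0.7339, -0.6793)
n_1 = (+0.9591, -0.2831)
n_2 = (+0.9914, +0.1309)
n_3 = (-0.2156, +0.9765)
n_4 = (-0.9912, +0.1322)
n_5 = (-0.6721, -0.7405)
n_6 = (+0.3295, -0.9442)
  (0,1): δ = 153.66°  ·
  (0,2): δ = 129.69°  ·
  (0,3): δ = 34.76°  ·
  (0,4): δ = 35.19°  ·
  (0,5): δ = 90.56°  ·
  (0,6): δ = 152.02°  ·
  (1,2): δ = 156.03°  ·
  (1,3): δ = 61.10°  ·
  (1,4): δ = 8.85°  ✓
  (1,5): δ = 64.22°  ·
  (1,6): δ = 125.68°  ·
  (2,3): δ = 85.07°  ·
  (2,4): δ = 15.12°  ✓
  (2,5): δ = 40.25°  ·
  (2,6): δ = 101.71°  ·
  (3,4): δ = 110.05°  ·
  (3,5): δ = 54.68°  ·
  (3,6): δ = 6.79°  ✓
  (4,5): δ = 124.63°  ·
  (4,6): δ = 63.17°  ·
  (5,6): δ = 118.53°  ·
antipodal pairs: 3

count = 3; pairs: (1,4), (2,4), (3,6)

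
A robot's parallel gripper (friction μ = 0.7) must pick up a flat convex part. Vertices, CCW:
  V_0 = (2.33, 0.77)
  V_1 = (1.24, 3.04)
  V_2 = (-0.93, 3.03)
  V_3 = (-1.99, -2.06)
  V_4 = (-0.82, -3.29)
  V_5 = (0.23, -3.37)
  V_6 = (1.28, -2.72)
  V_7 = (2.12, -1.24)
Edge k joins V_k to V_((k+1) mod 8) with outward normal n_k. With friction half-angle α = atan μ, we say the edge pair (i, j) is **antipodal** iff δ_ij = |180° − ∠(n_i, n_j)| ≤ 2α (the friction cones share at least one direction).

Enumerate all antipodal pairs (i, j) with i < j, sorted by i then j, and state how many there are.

count = 11; pairs: (0,2), (0,3), (0,4), (1,3), (1,4), (1,5), (1,6), (2,5), (2,6), (2,7), (3,7)

α = atan 0.7 = 34.99°;  2α = 69.98°
n_0 = (+0.9015, +0.4329)
n_1 = (-0.0046, +1.0000)
n_2 = (-0.9790, +0.2039)
n_3 = (-0.7246, -0.6892)
n_4 = (-0.0760, -0.9971)
n_5 = (+0.5264, -0.8503)
n_6 = (+0.8697, -0.4936)
n_7 = (+0.9946, -0.1039)
  (0,1): δ = 115.39°  ·
  (0,2): δ = 37.41°  ✓
  (0,3): δ = 17.92°  ✓
  (0,4): δ = 59.99°  ✓
  (0,5): δ = 96.11°  ·
  (0,6): δ = 124.77°  ·
  (0,7): δ = 148.39°  ·
  (1,2): δ = 102.03°  ·
  (1,3): δ = 46.70°  ✓
  (1,4): δ = 4.62°  ✓
  (1,5): δ = 31.50°  ✓
  (1,6): δ = 60.16°  ✓
  (1,7): δ = 83.77°  ·
  (2,3): δ = 124.67°  ·
  (2,4): δ = 82.59°  ·
  (2,5): δ = 46.48°  ✓
  (2,6): δ = 17.81°  ✓
  (2,7): δ = 5.80°  ✓
  (3,4): δ = 137.92°  ·
  (3,5): δ = 101.81°  ·
  (3,6): δ = 73.15°  ·
  (3,7): δ = 49.53°  ✓
  (4,5): δ = 143.88°  ·
  (4,6): δ = 115.22°  ·
  (4,7): δ = 91.61°  ·
  (5,6): δ = 151.34°  ·
  (5,7): δ = 127.72°  ·
  (6,7): δ = 156.39°  ·
antipodal pairs: 11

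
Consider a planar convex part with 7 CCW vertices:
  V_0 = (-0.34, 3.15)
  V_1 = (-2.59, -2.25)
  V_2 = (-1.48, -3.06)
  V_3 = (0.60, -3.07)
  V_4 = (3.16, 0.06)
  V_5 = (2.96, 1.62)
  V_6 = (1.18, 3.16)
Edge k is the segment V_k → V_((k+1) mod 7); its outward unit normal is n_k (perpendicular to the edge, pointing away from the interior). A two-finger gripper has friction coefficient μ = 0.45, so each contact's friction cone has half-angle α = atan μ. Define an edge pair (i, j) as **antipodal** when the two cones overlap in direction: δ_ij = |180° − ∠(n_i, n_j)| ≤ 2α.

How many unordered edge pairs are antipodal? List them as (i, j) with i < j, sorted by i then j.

α = atan 0.45 = 24.23°;  2α = 48.46°
n_0 = (-0.9231, +0.3846)
n_1 = (-0.5895, -0.8078)
n_2 = (-0.0048, -1.0000)
n_3 = (+0.7741, -0.6331)
n_4 = (+0.9919, +0.1272)
n_5 = (+0.6543, +0.7562)
n_6 = (-0.0066, +1.0000)
  (0,1): δ = 103.50°  ·
  (0,2): δ = 67.66°  ·
  (0,3): δ = 16.66°  ✓
  (0,4): δ = 29.93°  ✓
  (0,5): δ = 71.75°  ·
  (0,6): δ = 113.00°  ·
  (1,2): δ = 144.16°  ·
  (1,3): δ = 93.16°  ·
  (1,4): δ = 46.57°  ✓
  (1,5): δ = 4.75°  ✓
  (1,6): δ = 36.50°  ✓
  (2,3): δ = 129.00°  ·
  (2,4): δ = 82.42°  ·
  (2,5): δ = 40.59°  ✓
  (2,6): δ = 0.65°  ✓
  (3,4): δ = 133.41°  ·
  (3,5): δ = 91.59°  ·
  (3,6): δ = 50.34°  ·
  (4,5): δ = 138.17°  ·
  (4,6): δ = 96.93°  ·
  (5,6): δ = 138.76°  ·
antipodal pairs: 7

count = 7; pairs: (0,3), (0,4), (1,4), (1,5), (1,6), (2,5), (2,6)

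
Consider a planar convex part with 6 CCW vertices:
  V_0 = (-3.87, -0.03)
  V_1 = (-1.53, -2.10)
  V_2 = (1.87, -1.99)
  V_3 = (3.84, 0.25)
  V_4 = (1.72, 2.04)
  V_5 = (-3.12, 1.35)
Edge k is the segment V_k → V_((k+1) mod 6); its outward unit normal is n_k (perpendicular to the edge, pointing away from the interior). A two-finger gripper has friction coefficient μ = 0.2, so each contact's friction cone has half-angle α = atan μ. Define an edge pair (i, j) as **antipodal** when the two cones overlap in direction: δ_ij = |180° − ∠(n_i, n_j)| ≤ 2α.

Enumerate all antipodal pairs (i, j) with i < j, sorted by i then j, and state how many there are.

α = atan 0.2 = 11.31°;  2α = 22.62°
n_0 = (-0.6626, -0.7490)
n_1 = (+0.0323, -0.9995)
n_2 = (+0.7509, -0.6604)
n_3 = (+0.6451, +0.7641)
n_4 = (-0.1411, +0.9900)
n_5 = (-0.8786, +0.4775)
  (0,1): δ = 136.65°  ·
  (0,2): δ = 89.83°  ·
  (0,3): δ = 1.32°  ✓
  (0,4): δ = 49.61°  ·
  (0,5): δ = 102.97°  ·
  (1,2): δ = 133.18°  ·
  (1,3): δ = 42.03°  ·
  (1,4): δ = 6.26°  ✓
  (1,5): δ = 59.62°  ·
  (2,3): δ = 88.85°  ·
  (2,4): δ = 40.56°  ·
  (2,5): δ = 12.81°  ✓
  (3,4): δ = 131.71°  ·
  (3,5): δ = 78.35°  ·
  (4,5): δ = 126.64°  ·
antipodal pairs: 3

count = 3; pairs: (0,3), (1,4), (2,5)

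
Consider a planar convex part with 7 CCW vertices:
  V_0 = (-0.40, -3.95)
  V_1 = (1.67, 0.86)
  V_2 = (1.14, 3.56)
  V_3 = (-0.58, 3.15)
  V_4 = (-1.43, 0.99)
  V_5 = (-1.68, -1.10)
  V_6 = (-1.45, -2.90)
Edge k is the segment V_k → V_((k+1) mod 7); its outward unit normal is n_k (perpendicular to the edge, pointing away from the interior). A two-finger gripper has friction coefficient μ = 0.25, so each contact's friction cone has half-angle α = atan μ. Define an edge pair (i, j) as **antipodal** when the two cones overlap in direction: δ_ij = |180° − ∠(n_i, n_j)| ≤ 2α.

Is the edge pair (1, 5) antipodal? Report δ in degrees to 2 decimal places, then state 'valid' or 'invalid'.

δ = 3.82°, valid

α = atan 0.25 = 14.04°;  2α = 28.07°
edge 1: e_1 = (-0.53, +2.70);  n_1 = (+0.9813, +0.1926)
edge 5: e_5 = (+0.23, -1.80);  n_5 = (-0.9919, -0.1267)
∠(n_1, n_5) = 176.18°
δ = |180° − 176.18°| = 3.82°
3.82° ≤ 2α = 28.07°  →  valid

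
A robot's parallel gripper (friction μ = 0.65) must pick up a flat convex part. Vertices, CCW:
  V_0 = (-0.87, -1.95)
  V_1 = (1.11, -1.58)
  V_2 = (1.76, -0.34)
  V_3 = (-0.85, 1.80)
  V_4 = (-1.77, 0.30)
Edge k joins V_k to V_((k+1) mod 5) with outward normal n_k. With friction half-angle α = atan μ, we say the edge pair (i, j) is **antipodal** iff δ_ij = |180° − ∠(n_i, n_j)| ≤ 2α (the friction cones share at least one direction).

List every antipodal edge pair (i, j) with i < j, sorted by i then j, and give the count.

count = 5; pairs: (0,2), (0,3), (1,3), (1,4), (2,4)

α = atan 0.65 = 33.02°;  2α = 66.05°
n_0 = (+0.1837, -0.9830)
n_1 = (+0.8857, -0.4643)
n_2 = (+0.6340, +0.7733)
n_3 = (-0.8524, +0.5228)
n_4 = (-0.9285, -0.3714)
  (0,1): δ = 128.25°  ·
  (0,2): δ = 49.93°  ✓
  (0,3): δ = 47.89°  ✓
  (0,4): δ = 101.22°  ·
  (1,2): δ = 101.69°  ·
  (1,3): δ = 3.86°  ✓
  (1,4): δ = 49.46°  ✓
  (2,3): δ = 82.17°  ·
  (2,4): δ = 28.85°  ✓
  (3,4): δ = 126.68°  ·
antipodal pairs: 5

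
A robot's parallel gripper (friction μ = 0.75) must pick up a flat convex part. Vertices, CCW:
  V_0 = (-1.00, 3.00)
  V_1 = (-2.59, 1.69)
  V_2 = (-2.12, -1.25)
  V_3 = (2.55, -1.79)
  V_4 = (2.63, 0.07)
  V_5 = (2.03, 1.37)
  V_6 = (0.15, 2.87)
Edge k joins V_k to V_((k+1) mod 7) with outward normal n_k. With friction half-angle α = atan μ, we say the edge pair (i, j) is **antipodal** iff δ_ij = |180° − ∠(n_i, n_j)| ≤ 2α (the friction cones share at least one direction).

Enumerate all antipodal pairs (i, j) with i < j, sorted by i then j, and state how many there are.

α = atan 0.75 = 36.87°;  2α = 73.74°
n_0 = (-0.6359, +0.7718)
n_1 = (-0.9875, -0.1579)
n_2 = (-0.1149, -0.9934)
n_3 = (+0.9991, -0.0430)
n_4 = (+0.9080, +0.4191)
n_5 = (+0.6237, +0.7817)
n_6 = (+0.1123, +0.9937)
  (0,1): δ = 120.40°  ·
  (0,2): δ = 46.08°  ✓
  (0,3): δ = 48.05°  ✓
  (0,4): δ = 75.29°  ·
  (0,5): δ = 101.93°  ·
  (0,6): δ = 134.07°  ·
  (1,2): δ = 105.68°  ·
  (1,3): δ = 11.55°  ✓
  (1,4): δ = 15.69°  ✓
  (1,5): δ = 42.33°  ✓
  (1,6): δ = 74.47°  ·
  (2,3): δ = 85.87°  ·
  (2,4): δ = 58.63°  ✓
  (2,5): δ = 31.99°  ✓
  (2,6): δ = 0.15°  ✓
  (3,4): δ = 152.76°  ·
  (3,5): δ = 126.12°  ·
  (3,6): δ = 93.99°  ·
  (4,5): δ = 153.36°  ·
  (4,6): δ = 121.22°  ·
  (5,6): δ = 147.86°  ·
antipodal pairs: 8

count = 8; pairs: (0,2), (0,3), (1,3), (1,4), (1,5), (2,4), (2,5), (2,6)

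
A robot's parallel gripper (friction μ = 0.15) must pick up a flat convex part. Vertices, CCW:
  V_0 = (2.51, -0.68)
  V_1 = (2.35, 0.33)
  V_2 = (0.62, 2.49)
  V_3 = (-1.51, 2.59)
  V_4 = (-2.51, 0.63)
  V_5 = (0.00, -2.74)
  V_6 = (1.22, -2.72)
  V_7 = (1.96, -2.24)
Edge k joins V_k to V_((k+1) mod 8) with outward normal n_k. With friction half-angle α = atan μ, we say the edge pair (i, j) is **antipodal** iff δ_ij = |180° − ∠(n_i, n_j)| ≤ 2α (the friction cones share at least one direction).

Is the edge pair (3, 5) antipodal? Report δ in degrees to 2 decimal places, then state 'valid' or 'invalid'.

α = atan 0.15 = 8.53°;  2α = 17.06°
edge 3: e_3 = (-1.00, -1.96);  n_3 = (-0.8908, +0.4545)
edge 5: e_5 = (+1.22, +0.02);  n_5 = (+0.0164, -0.9999)
∠(n_3, n_5) = 117.97°
δ = |180° − 117.97°| = 62.03°
62.03° > 2α = 17.06°  →  invalid

δ = 62.03°, invalid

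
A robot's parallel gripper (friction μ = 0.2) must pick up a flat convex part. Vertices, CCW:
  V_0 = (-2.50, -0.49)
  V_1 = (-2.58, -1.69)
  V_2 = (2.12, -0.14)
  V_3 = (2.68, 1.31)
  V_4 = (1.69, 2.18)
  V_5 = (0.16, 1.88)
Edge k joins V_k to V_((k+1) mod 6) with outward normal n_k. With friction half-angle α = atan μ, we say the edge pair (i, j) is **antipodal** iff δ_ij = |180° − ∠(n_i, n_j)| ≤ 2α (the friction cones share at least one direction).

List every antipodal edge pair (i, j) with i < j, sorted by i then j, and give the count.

count = 2; pairs: (0,2), (1,4)

α = atan 0.2 = 11.31°;  2α = 22.62°
n_0 = (-0.9978, +0.0665)
n_1 = (+0.3132, -0.9497)
n_2 = (+0.9328, -0.3603)
n_3 = (+0.6601, +0.7512)
n_4 = (-0.1924, +0.9813)
n_5 = (-0.6652, +0.7466)
  (0,1): δ = 67.93°  ·
  (0,2): δ = 17.30°  ✓
  (0,3): δ = 52.51°  ·
  (0,4): δ = 104.91°  ·
  (0,5): δ = 135.51°  ·
  (1,2): δ = 129.37°  ·
  (1,3): δ = 59.56°  ·
  (1,4): δ = 7.16°  ✓
  (1,5): δ = 23.45°  ·
  (2,3): δ = 110.19°  ·
  (2,4): δ = 57.79°  ·
  (2,5): δ = 27.18°  ·
  (3,4): δ = 127.60°  ·
  (3,5): δ = 96.99°  ·
  (4,5): δ = 149.39°  ·
antipodal pairs: 2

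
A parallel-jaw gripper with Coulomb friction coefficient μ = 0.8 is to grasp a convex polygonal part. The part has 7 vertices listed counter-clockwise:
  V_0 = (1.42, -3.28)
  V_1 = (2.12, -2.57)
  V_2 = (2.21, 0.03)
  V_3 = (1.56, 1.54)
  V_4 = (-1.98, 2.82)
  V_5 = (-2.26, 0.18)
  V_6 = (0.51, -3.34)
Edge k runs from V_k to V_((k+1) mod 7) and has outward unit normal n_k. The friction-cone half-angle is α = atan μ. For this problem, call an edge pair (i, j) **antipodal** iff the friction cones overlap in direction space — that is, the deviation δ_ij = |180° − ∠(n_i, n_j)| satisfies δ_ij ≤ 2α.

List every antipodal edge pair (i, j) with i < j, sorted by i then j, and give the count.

count = 10; pairs: (0,3), (0,4), (1,4), (1,5), (2,4), (2,5), (2,6), (3,4), (3,5), (3,6)

α = atan 0.8 = 38.66°;  2α = 77.32°
n_0 = (+0.7121, -0.7021)
n_1 = (+0.9994, -0.0346)
n_2 = (+0.9185, +0.3954)
n_3 = (+0.3400, +0.9404)
n_4 = (-0.9944, +0.1055)
n_5 = (-0.7859, -0.6184)
n_6 = (+0.0658, -0.9978)
  (0,1): δ = 137.39°  ·
  (0,2): δ = 112.12°  ·
  (0,3): δ = 65.29°  ✓
  (0,4): δ = 38.54°  ✓
  (0,5): δ = 82.79°  ·
  (0,6): δ = 138.37°  ·
  (1,2): δ = 154.73°  ·
  (1,3): δ = 107.90°  ·
  (1,4): δ = 4.07°  ✓
  (1,5): δ = 40.18°  ✓
  (1,6): δ = 95.75°  ·
  (2,3): δ = 133.17°  ·
  (2,4): δ = 29.34°  ✓
  (2,5): δ = 14.91°  ✓
  (2,6): δ = 70.48°  ✓
  (3,4): δ = 76.18°  ✓
  (3,5): δ = 31.92°  ✓
  (3,6): δ = 23.65°  ✓
  (4,5): δ = 135.75°  ·
  (4,6): δ = 80.17°  ·
  (5,6): δ = 124.43°  ·
antipodal pairs: 10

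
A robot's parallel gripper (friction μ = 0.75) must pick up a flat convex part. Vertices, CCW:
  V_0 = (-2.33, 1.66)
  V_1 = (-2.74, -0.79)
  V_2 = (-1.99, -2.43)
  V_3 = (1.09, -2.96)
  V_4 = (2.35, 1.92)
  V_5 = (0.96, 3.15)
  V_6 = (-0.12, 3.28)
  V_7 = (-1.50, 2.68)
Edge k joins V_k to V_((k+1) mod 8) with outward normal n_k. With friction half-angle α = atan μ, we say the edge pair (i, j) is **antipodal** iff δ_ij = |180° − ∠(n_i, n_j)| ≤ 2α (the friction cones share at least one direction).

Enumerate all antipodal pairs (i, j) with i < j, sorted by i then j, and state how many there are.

α = atan 0.75 = 36.87°;  2α = 73.74°
n_0 = (-0.9863, +0.1651)
n_1 = (-0.9094, -0.4159)
n_2 = (-0.1696, -0.9855)
n_3 = (+0.9682, -0.2500)
n_4 = (+0.6627, +0.7489)
n_5 = (+0.1195, +0.9928)
n_6 = (-0.3987, +0.9171)
n_7 = (-0.7756, +0.6312)
  (0,1): δ = 145.92°  ·
  (0,2): δ = 90.26°  ·
  (0,3): δ = 4.98°  ✓
  (0,4): δ = 57.99°  ✓
  (0,5): δ = 92.64°  ·
  (0,6): δ = 123.00°  ·
  (0,7): δ = 150.36°  ·
  (1,2): δ = 124.34°  ·
  (1,3): δ = 39.05°  ✓
  (1,4): δ = 23.92°  ✓
  (1,5): δ = 58.56°  ✓
  (1,6): δ = 88.92°  ·
  (1,7): δ = 116.29°  ·
  (2,3): δ = 94.71°  ·
  (2,4): δ = 31.74°  ✓
  (2,5): δ = 2.90°  ✓
  (2,6): δ = 33.26°  ✓
  (2,7): δ = 60.63°  ✓
  (3,4): δ = 117.03°  ·
  (3,5): δ = 82.39°  ·
  (3,6): δ = 52.02°  ✓
  (3,7): δ = 24.66°  ✓
  (4,5): δ = 145.36°  ·
  (4,6): δ = 115.00°  ·
  (4,7): δ = 87.63°  ·
  (5,6): δ = 149.64°  ·
  (5,7): δ = 122.27°  ·
  (6,7): δ = 152.63°  ·
antipodal pairs: 11

count = 11; pairs: (0,3), (0,4), (1,3), (1,4), (1,5), (2,4), (2,5), (2,6), (2,7), (3,6), (3,7)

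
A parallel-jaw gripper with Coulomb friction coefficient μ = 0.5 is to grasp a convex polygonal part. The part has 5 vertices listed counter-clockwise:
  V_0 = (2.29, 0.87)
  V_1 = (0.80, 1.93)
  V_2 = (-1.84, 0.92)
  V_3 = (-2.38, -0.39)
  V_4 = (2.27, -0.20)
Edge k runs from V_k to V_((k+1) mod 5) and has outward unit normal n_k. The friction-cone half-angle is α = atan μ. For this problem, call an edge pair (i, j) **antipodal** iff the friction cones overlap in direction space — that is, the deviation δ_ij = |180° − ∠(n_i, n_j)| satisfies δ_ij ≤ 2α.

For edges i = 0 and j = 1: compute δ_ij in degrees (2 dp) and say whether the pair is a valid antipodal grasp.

δ = 123.64°, invalid

α = atan 0.5 = 26.57°;  2α = 53.13°
edge 0: e_0 = (-1.49, +1.06);  n_0 = (+0.5797, +0.8148)
edge 1: e_1 = (-2.64, -1.01);  n_1 = (-0.3573, +0.9340)
∠(n_0, n_1) = 56.36°
δ = |180° − 56.36°| = 123.64°
123.64° > 2α = 53.13°  →  invalid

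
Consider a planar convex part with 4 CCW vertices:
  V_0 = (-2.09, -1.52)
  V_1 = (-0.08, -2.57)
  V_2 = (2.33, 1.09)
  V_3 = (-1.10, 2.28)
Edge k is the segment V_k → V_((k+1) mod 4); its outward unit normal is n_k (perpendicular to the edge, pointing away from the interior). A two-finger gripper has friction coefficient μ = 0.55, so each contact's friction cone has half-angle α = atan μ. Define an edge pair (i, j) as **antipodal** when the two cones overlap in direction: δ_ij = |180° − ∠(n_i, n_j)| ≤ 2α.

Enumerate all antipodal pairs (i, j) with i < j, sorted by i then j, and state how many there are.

count = 2; pairs: (0,2), (1,3)

α = atan 0.55 = 28.81°;  2α = 57.62°
n_0 = (-0.4630, -0.8863)
n_1 = (+0.8352, -0.5500)
n_2 = (+0.3278, +0.9448)
n_3 = (-0.9677, +0.2521)
  (0,1): δ = 95.78°  ·
  (0,2): δ = 8.45°  ✓
  (0,3): δ = 102.98°  ·
  (1,2): δ = 75.77°  ·
  (1,3): δ = 18.76°  ✓
  (2,3): δ = 85.47°  ·
antipodal pairs: 2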